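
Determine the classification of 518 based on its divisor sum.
deficient

Proper divisors of 518: sum = 1 + 2 + 7 + 14 + 37 + 74 + 259 = 394
Since 394 < 518, 518 is deficient.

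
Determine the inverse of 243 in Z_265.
12

gcd(243, 265) = 1, so the inverse exists.
Extended Euclidean algorithm on (265, 243):
265 = 1 × 243 + 22  ⟹  22 = (1)·265 + (-1)·243
243 = 11 × 22 + 1  ⟹  1 = (-11)·265 + (12)·243
So (12)·243 ≡ 1 (mod 265), i.e. 243^(-1) ≡ 12 (mod 265).
Check: 243 × 12 = 2916 ≡ 1 (mod 265)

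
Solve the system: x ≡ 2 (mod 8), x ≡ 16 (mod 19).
130

Using Chinese Remainder Theorem:
M = 8 × 19 = 152
M1 = 19, M2 = 8
y1 = 19^(-1) mod 8 = 3
y2 = 8^(-1) mod 19 = 12
x = (2×19×3 + 16×8×12) mod 152 = 130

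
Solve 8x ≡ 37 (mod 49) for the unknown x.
x ≡ 23 (mod 49)

gcd(8, 49) = 1, which divides 37, so solutions exist.
Find 8^(-1) mod 49 by the extended Euclidean algorithm:
49 = 6 × 8 + 1  ⟹  1 = (1)·49 + (-6)·8
So (-6)·8 ≡ 1 (mod 49), i.e. 8^(-1) ≡ -6 ≡ 43 (mod 49).
x ≡ 43 × 37 = 1591 ≡ 23 (mod 49).
Check: 8 × 23 = 184 ≡ 37 (mod 49).
Unique solution: x ≡ 23 (mod 49)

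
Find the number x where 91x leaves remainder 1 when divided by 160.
51

gcd(91, 160) = 1, so the inverse exists.
Extended Euclidean algorithm on (160, 91):
160 = 1 × 91 + 69  ⟹  69 = (1)·160 + (-1)·91
91 = 1 × 69 + 22  ⟹  22 = (-1)·160 + (2)·91
69 = 3 × 22 + 3  ⟹  3 = (4)·160 + (-7)·91
22 = 7 × 3 + 1  ⟹  1 = (-29)·160 + (51)·91
So (51)·91 ≡ 1 (mod 160), i.e. 91^(-1) ≡ 51 (mod 160).
Check: 91 × 51 = 4641 ≡ 1 (mod 160)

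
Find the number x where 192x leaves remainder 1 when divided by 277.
189

gcd(192, 277) = 1, so the inverse exists.
Extended Euclidean algorithm on (277, 192):
277 = 1 × 192 + 85  ⟹  85 = (1)·277 + (-1)·192
192 = 2 × 85 + 22  ⟹  22 = (-2)·277 + (3)·192
85 = 3 × 22 + 19  ⟹  19 = (7)·277 + (-10)·192
22 = 1 × 19 + 3  ⟹  3 = (-9)·277 + (13)·192
19 = 6 × 3 + 1  ⟹  1 = (61)·277 + (-88)·192
So (-88)·192 ≡ 1 (mod 277), i.e. 192^(-1) ≡ -88 ≡ 189 (mod 277).
Check: 192 × 189 = 36288 ≡ 1 (mod 277)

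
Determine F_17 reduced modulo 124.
109

Matrix identity: Q^n = [[F_(n+1), F_n], [F_n, F_(n-1)]] with Q = [[1,1],[1,0]].
n = 17 = 10001₂. Square-and-multiply, entries mod 124:
Q^1 = [[1,1],[1,0]]
Q^2 = (Q^1)² = [[2,1],[1,1]]
Q^4 = (Q^2)² = [[5,3],[3,2]]
Q^8 = (Q^4)² = [[34,21],[21,13]]
Q^17 = (Q^8)²·Q = [[104,109],[109,119]]
F_17 mod 124 = Q^17[0][1] = 109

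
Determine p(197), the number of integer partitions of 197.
3068829878530

p(n) counts ways to write n as a sum of positive integers (order ignored).
Euler's pentagonal recurrence: p(k) = p(k-1) + p(k-2) - p(k-5) - p(k-7) + p(k-12) + p(k-15) - ... (offsets j(3j∓1)/2, signs ++--, p(0)=1, p(<0)=0).
DP table for k = 0..196: p(0)=1, p(1)=1, p(2)=2, p(3)=3, p(4)=5, p(5)=7, p(6)=11, p(7)=15, p(8)=22, p(9)=30, p(10)=42, p(11)=56, p(12)=77, p(13)=101, p(14)=135, p(15)=176, p(16)=231, p(17)=297, p(18)=385, p(19)=490, p(20)=627, p(21)=792, p(22)=1002, p(23)=1255, p(24)=1575, p(25)=1958, p(26)=2436, p(27)=3010, p(28)=3718, p(29)=4565, p(30)=5604, p(31)=6842, p(32)=8349, p(33)=10143, p(34)=12310, p(35)=14883, p(36)=17977, p(37)=21637, p(38)=26015, p(39)=31185, p(40)=37338, p(41)=44583, p(42)=53174, p(43)=63261, p(44)=75175, p(45)=89134, p(46)=105558, p(47)=124754, p(48)=147273, p(49)=173525, p(50)=204226, p(51)=239943, p(52)=281589, p(53)=329931, p(54)=386155, p(55)=451276, p(56)=526823, p(57)=614154, p(58)=715220, p(59)=831820, p(60)=966467, p(61)=1121505, p(62)=1300156, p(63)=1505499, p(64)=1741630, p(65)=2012558, p(66)=2323520, p(67)=2679689, p(68)=3087735, p(69)=3554345, p(70)=4087968, p(71)=4697205, p(72)=5392783, p(73)=6185689, p(74)=7089500, p(75)=8118264, p(76)=9289091, p(77)=10619863, p(78)=12132164, p(79)=13848650, p(80)=15796476, p(81)=18004327, p(82)=20506255, p(83)=23338469, p(84)=26543660, p(85)=30167357, p(86)=34262962, p(87)=38887673, p(88)=44108109, p(89)=49995925, p(90)=56634173, p(91)=64112359, p(92)=72533807, p(93)=82010177, p(94)=92669720, p(95)=104651419, p(96)=118114304, p(97)=133230930, p(98)=150198136, p(99)=169229875, p(100)=190569292, p(101)=214481126, p(102)=241265379, p(103)=271248950, p(104)=304801365, p(105)=342325709, p(106)=384276336, p(107)=431149389, p(108)=483502844, p(109)=541946240, p(110)=607163746, p(111)=679903203, p(112)=761002156, p(113)=851376628, p(114)=952050665, p(115)=1064144451, p(116)=1188908248, p(117)=1327710076, p(118)=1482074143, p(119)=1653668665, p(120)=1844349560, p(121)=2056148051, p(122)=2291320912, p(123)=2552338241, p(124)=2841940500, p(125)=3163127352, p(126)=3519222692, p(127)=3913864295, p(128)=4351078600, p(129)=4835271870, p(130)=5371315400, p(131)=5964539504, p(132)=6620830889, p(133)=7346629512, p(134)=8149040695, p(135)=9035836076, p(136)=10015581680, p(137)=11097645016, p(138)=12292341831, p(139)=13610949895, p(140)=15065878135, p(141)=16670689208, p(142)=18440293320, p(143)=20390982757, p(144)=22540654445, p(145)=24908858009, p(146)=27517052599, p(147)=30388671978, p(148)=33549419497, p(149)=37027355200, p(150)=40853235313, p(151)=45060624582, p(152)=49686288421, p(153)=54770336324, p(154)=60356673280, p(155)=66493182097, p(156)=73232243759, p(157)=80630964769, p(158)=88751778802, p(159)=97662728555, p(160)=107438159466, p(161)=118159068427, p(162)=129913904637, p(163)=142798995930, p(164)=156919475295, p(165)=172389800255, p(166)=189334822579, p(167)=207890420102, p(168)=228204732751, p(169)=250438925115, p(170)=274768617130, p(171)=301384802048, p(172)=330495499613, p(173)=362326859895, p(174)=397125074750, p(175)=435157697830, p(176)=476715857290, p(177)=522115831195, p(178)=571701605655, p(179)=625846753120, p(180)=684957390936, p(181)=749474411781, p(182)=819876908323, p(183)=896684817527, p(184)=980462880430, p(185)=1071823774337, p(186)=1171432692373, p(187)=1280011042268, p(188)=1398341745571, p(189)=1527273599625, p(190)=1667727404093, p(191)=1820701100652, p(192)=1987276856363, p(193)=2168627105469, p(194)=2366022741845, p(195)=2580840212973, p(196)=2814570987591.
Final step: p(197) = p(196) + p(195) - p(192) - p(190) + p(185) + p(182) - p(175) - p(171) + p(162) + p(157) - p(146) - p(140) + p(127) + p(120) - p(105) - p(97) + p(80) + p(71) - p(52) - p(42) + p(21) + p(10)
= 2814570987591 + 2580840212973 - 1987276856363 - 1667727404093 + 1071823774337 + 819876908323 - 435157697830 - 301384802048 + 129913904637 + 80630964769 - 27517052599 - 15065878135 + 3913864295 + 1844349560 - 342325709 - 133230930 + 15796476 + 4697205 - 281589 - 53174 + 792 + 42
= 3068829878530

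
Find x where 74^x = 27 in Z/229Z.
48

Baby-step giant-step with step n = ⌈√229⌉ = 16.
Baby steps 74^j mod 229 (j:value) for j=0..15: 0:1, 1:74, 2:209, 3:123, 4:171, 5:59, 6:15, 7:194, 8:158, 9:13, 10:46, 11:198, 12:225, 13:162, 14:80, 15:195.
Giant-step multiplier: 74^(-16) ≡ 74^(228-16) = 74^212 ≡ 153 (mod 229).
Giant steps γ_i = 27·153^i mod 229: γ_0=27, γ_1=9, γ_2=3, γ_3=1 (in table at j=0).
x = i·n + j = 3·16 + 0 = 48.
Check: 74^48 ≡ 27 (mod 229).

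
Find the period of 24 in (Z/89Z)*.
88

89 is prime, so ord(24) divides φ(89) = 88.
Divisors of 88: 1, 2, 4, 8, 11, 22, 44, 88.
Repeated squaring: 24^1 ≡ 24, 24^2 ≡ 42, 24^4 ≡ 73, 24^8 ≡ 78, 24^16 ≡ 32, 24^32 ≡ 45, 24^64 ≡ 67 (mod 89).
Test 24^d mod 89 for each divisor d in increasing order:
24^1 ≡ 24
24^2 ≡ 42
24^4 ≡ 73
24^8 ≡ 78
24^11 = 24^8·24^2·24^1 ≡ 37
24^22 = 24^16·24^4·24^2 ≡ 34
24^44 = 24^32·24^8·24^4 ≡ 88
24^88 = 24^64·24^16·24^8 ≡ 1  ← first divisor giving 1
The order is 88.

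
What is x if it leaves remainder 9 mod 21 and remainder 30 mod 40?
30

Using Chinese Remainder Theorem:
M = 21 × 40 = 840
M1 = 40, M2 = 21
y1 = 40^(-1) mod 21 = 10
y2 = 21^(-1) mod 40 = 21
x = (9×40×10 + 30×21×21) mod 840 = 30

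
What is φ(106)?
52

106 = 2 × 53
φ(n) = n × ∏(1 - 1/p) for each prime p dividing n
φ(106) = 106 × (1 - 1/2) × (1 - 1/53) = 52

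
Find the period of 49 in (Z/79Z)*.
39

79 is prime, so ord(49) divides φ(79) = 78.
Divisors of 78: 1, 2, 3, 6, 13, 26, 39, 78.
Repeated squaring: 49^1 ≡ 49, 49^2 ≡ 31, 49^4 ≡ 13, 49^8 ≡ 11, 49^16 ≡ 42, 49^32 ≡ 26, 49^64 ≡ 44 (mod 79).
Test 49^d mod 79 for each divisor d in increasing order:
49^1 ≡ 49
49^2 ≡ 31
49^3 = 49^2·49^1 ≡ 18
49^6 = 49^4·49^2 ≡ 8
49^13 = 49^8·49^4·49^1 ≡ 55
49^26 = 49^16·49^8·49^2 ≡ 23
49^39 = 49^32·49^4·49^2·49^1 ≡ 1  ← first divisor giving 1
The order is 39.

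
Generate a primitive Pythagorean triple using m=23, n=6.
(493, 276, 565)

Euclid's formula: a = m² - n², b = 2mn, c = m² + n²
m = 23, n = 6
a = 23² - 6² = 529 - 36 = 493
b = 2 × 23 × 6 = 276
c = 23² + 6² = 529 + 36 = 565
Verification: 493² + 276² = 243049 + 76176 = 319225 = 565² ✓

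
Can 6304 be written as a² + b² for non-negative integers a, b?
52² + 60² (a=52, b=60)

Factorization: 6304 = 2^5 × 197
By Fermat: n is sum of two squares iff every prime p ≡ 3 (mod 4) appears to even power.
All primes ≡ 3 (mod 4) appear to even power.
Search a = 0, 1, 2, … for 6304 - a² a perfect square: first hit at a = 52: 6304 - 2704 = 3600 = 60².
6304 = 52² + 60² = 2704 + 3600 ✓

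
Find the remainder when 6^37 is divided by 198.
162

Repeated squaring. Binary of 37 = 100101.
6^1 ≡ 6 (mod 198); 6^2 ≡ 36 (mod 198); 6^4 ≡ 108 (mod 198); 6^8 ≡ 180 (mod 198); 6^16 ≡ 126 (mod 198); 6^32 ≡ 36 (mod 198)
6^37 = 6^1 × 6^4 × 6^32 ≡ 162 (mod 198)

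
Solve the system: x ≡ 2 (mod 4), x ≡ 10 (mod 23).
10

Using Chinese Remainder Theorem:
M = 4 × 23 = 92
M1 = 23, M2 = 4
y1 = 23^(-1) mod 4 = 3
y2 = 4^(-1) mod 23 = 6
x = (2×23×3 + 10×4×6) mod 92 = 10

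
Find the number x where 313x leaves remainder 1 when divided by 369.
112

gcd(313, 369) = 1, so the inverse exists.
Extended Euclidean algorithm on (369, 313):
369 = 1 × 313 + 56  ⟹  56 = (1)·369 + (-1)·313
313 = 5 × 56 + 33  ⟹  33 = (-5)·369 + (6)·313
56 = 1 × 33 + 23  ⟹  23 = (6)·369 + (-7)·313
33 = 1 × 23 + 10  ⟹  10 = (-11)·369 + (13)·313
23 = 2 × 10 + 3  ⟹  3 = (28)·369 + (-33)·313
10 = 3 × 3 + 1  ⟹  1 = (-95)·369 + (112)·313
So (112)·313 ≡ 1 (mod 369), i.e. 313^(-1) ≡ 112 (mod 369).
Check: 313 × 112 = 35056 ≡ 1 (mod 369)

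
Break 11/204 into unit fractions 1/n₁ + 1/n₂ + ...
1/19 + 1/776 + 1/751944

Greedy algorithm:
11/204: ceiling(204/11) = 19, use 1/19
5/3876: ceiling(3876/5) = 776, use 1/776
1/751944: ceiling(751944/1) = 751944, use 1/751944
Result: 11/204 = 1/19 + 1/776 + 1/751944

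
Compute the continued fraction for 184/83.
[2; 4, 1, 1, 1, 1, 3]

Euclidean algorithm steps:
184 = 2 × 83 + 18
83 = 4 × 18 + 11
18 = 1 × 11 + 7
11 = 1 × 7 + 4
7 = 1 × 4 + 3
4 = 1 × 3 + 1
3 = 3 × 1 + 0
Continued fraction: [2; 4, 1, 1, 1, 1, 3]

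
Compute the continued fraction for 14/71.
[0; 5, 14]

Euclidean algorithm steps:
14 = 0 × 71 + 14
71 = 5 × 14 + 1
14 = 14 × 1 + 0
Continued fraction: [0; 5, 14]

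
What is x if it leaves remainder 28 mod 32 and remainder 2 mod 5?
92

Using Chinese Remainder Theorem:
M = 32 × 5 = 160
M1 = 5, M2 = 32
y1 = 5^(-1) mod 32 = 13
y2 = 32^(-1) mod 5 = 3
x = (28×5×13 + 2×32×3) mod 160 = 92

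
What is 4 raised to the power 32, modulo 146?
2

Repeated squaring. Binary of 32 = 100000.
4^1 ≡ 4 (mod 146); 4^2 ≡ 16 (mod 146); 4^4 ≡ 110 (mod 146); 4^8 ≡ 128 (mod 146); 4^16 ≡ 32 (mod 146); 4^32 ≡ 2 (mod 146)
4^32 = 4^32 ≡ 2 (mod 146)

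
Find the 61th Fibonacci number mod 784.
681

Matrix identity: Q^n = [[F_(n+1), F_n], [F_n, F_(n-1)]] with Q = [[1,1],[1,0]].
n = 61 = 111101₂. Square-and-multiply, entries mod 784:
Q^1 = [[1,1],[1,0]]
Q^3 = (Q^1)²·Q = [[3,2],[2,1]]
Q^7 = (Q^3)²·Q = [[21,13],[13,8]]
Q^15 = (Q^7)²·Q = [[203,610],[610,377]]
Q^30 = (Q^15)² = [[141,216],[216,709]]
Q^61 = (Q^30)²·Q = [[41,681],[681,144]]
F_61 mod 784 = Q^61[0][1] = 681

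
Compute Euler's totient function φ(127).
126

127 = 127
φ(n) = n × ∏(1 - 1/p) for each prime p dividing n
φ(127) = 127 × (1 - 1/127) = 126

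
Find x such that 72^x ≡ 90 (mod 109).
15

Baby-step giant-step with step n = ⌈√109⌉ = 11.
Baby steps 72^j mod 109 (j:value) for j=0..10: 0:1, 1:72, 2:61, 3:32, 4:15, 5:99, 6:43, 7:44, 8:7, 9:68, 10:100.
Giant-step multiplier: 72^(-11) ≡ 72^(108-11) = 72^97 ≡ 91 (mod 109).
Giant steps γ_i = 90·91^i mod 109: γ_0=90, γ_1=15 (in table at j=4).
x = i·n + j = 1·11 + 4 = 15.
Check: 72^15 ≡ 90 (mod 109).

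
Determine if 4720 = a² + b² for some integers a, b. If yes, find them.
Not possible

Factorization: 4720 = 2^4 × 5 × 59
By Fermat: n is sum of two squares iff every prime p ≡ 3 (mod 4) appears to even power.
Prime(s) ≡ 3 (mod 4) with odd exponent: [(59, 1)]
Therefore 4720 cannot be expressed as a² + b².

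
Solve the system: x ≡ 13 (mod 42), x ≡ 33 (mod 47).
1819

Using Chinese Remainder Theorem:
M = 42 × 47 = 1974
M1 = 47, M2 = 42
y1 = 47^(-1) mod 42 = 17
y2 = 42^(-1) mod 47 = 28
x = (13×47×17 + 33×42×28) mod 1974 = 1819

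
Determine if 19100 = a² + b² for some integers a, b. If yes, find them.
Not possible

Factorization: 19100 = 2^2 × 5^2 × 191
By Fermat: n is sum of two squares iff every prime p ≡ 3 (mod 4) appears to even power.
Prime(s) ≡ 3 (mod 4) with odd exponent: [(191, 1)]
Therefore 19100 cannot be expressed as a² + b².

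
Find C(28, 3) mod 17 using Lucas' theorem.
12

Using Lucas' theorem:
Write n=28 and k=3 in base 17:
n in base 17: [1, 11]
k in base 17: [0, 3]
C(28,3) mod 17 = ∏ C(n_i, k_i) mod 17
Digit binomials (mod 17): C(1,0) = 1; C(11,3) = 165 ≡ 12
Product: 1 × 12 = 12 ≡ 12 (mod 17)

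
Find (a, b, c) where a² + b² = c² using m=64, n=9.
(4015, 1152, 4177)

Euclid's formula: a = m² - n², b = 2mn, c = m² + n²
m = 64, n = 9
a = 64² - 9² = 4096 - 81 = 4015
b = 2 × 64 × 9 = 1152
c = 64² + 9² = 4096 + 81 = 4177
Verification: 4015² + 1152² = 16120225 + 1327104 = 17447329 = 4177² ✓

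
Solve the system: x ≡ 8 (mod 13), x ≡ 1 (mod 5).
21

Using Chinese Remainder Theorem:
M = 13 × 5 = 65
M1 = 5, M2 = 13
y1 = 5^(-1) mod 13 = 8
y2 = 13^(-1) mod 5 = 2
x = (8×5×8 + 1×13×2) mod 65 = 21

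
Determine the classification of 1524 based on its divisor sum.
abundant

Proper divisors of 1524: sum = 1 + 2 + 3 + 4 + 6 + 12 + 127 + 254 + 381 + 508 + 762 = 2060
Since 2060 > 1524, 1524 is abundant.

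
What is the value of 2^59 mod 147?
95

Repeated squaring. Binary of 59 = 111011.
2^1 ≡ 2 (mod 147); 2^2 ≡ 4 (mod 147); 2^4 ≡ 16 (mod 147); 2^8 ≡ 109 (mod 147); 2^16 ≡ 121 (mod 147); 2^32 ≡ 88 (mod 147)
2^59 = 2^1 × 2^2 × 2^8 × 2^16 × 2^32 ≡ 95 (mod 147)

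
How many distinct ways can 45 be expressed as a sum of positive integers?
89134

p(n) counts ways to write n as a sum of positive integers (order ignored).
Euler's pentagonal recurrence: p(k) = p(k-1) + p(k-2) - p(k-5) - p(k-7) + p(k-12) + p(k-15) - ... (offsets j(3j∓1)/2, signs ++--, p(0)=1, p(<0)=0).
DP table for k = 0..44: p(0)=1, p(1)=1, p(2)=2, p(3)=3, p(4)=5, p(5)=7, p(6)=11, p(7)=15, p(8)=22, p(9)=30, p(10)=42, p(11)=56, p(12)=77, p(13)=101, p(14)=135, p(15)=176, p(16)=231, p(17)=297, p(18)=385, p(19)=490, p(20)=627, p(21)=792, p(22)=1002, p(23)=1255, p(24)=1575, p(25)=1958, p(26)=2436, p(27)=3010, p(28)=3718, p(29)=4565, p(30)=5604, p(31)=6842, p(32)=8349, p(33)=10143, p(34)=12310, p(35)=14883, p(36)=17977, p(37)=21637, p(38)=26015, p(39)=31185, p(40)=37338, p(41)=44583, p(42)=53174, p(43)=63261, p(44)=75175.
Final step: p(45) = p(44) + p(43) - p(40) - p(38) + p(33) + p(30) - p(23) - p(19) + p(10) + p(5)
= 75175 + 63261 - 37338 - 26015 + 10143 + 5604 - 1255 - 490 + 42 + 7
= 89134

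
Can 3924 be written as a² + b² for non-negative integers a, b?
18² + 60² (a=18, b=60)

Factorization: 3924 = 2^2 × 3^2 × 109
By Fermat: n is sum of two squares iff every prime p ≡ 3 (mod 4) appears to even power.
All primes ≡ 3 (mod 4) appear to even power.
Search a = 0, 1, 2, … for 3924 - a² a perfect square: first hit at a = 18: 3924 - 324 = 3600 = 60².
3924 = 18² + 60² = 324 + 3600 ✓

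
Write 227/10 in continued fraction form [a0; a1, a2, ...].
[22; 1, 2, 3]

Euclidean algorithm steps:
227 = 22 × 10 + 7
10 = 1 × 7 + 3
7 = 2 × 3 + 1
3 = 3 × 1 + 0
Continued fraction: [22; 1, 2, 3]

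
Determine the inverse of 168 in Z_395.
87

gcd(168, 395) = 1, so the inverse exists.
Extended Euclidean algorithm on (395, 168):
395 = 2 × 168 + 59  ⟹  59 = (1)·395 + (-2)·168
168 = 2 × 59 + 50  ⟹  50 = (-2)·395 + (5)·168
59 = 1 × 50 + 9  ⟹  9 = (3)·395 + (-7)·168
50 = 5 × 9 + 5  ⟹  5 = (-17)·395 + (40)·168
9 = 1 × 5 + 4  ⟹  4 = (20)·395 + (-47)·168
5 = 1 × 4 + 1  ⟹  1 = (-37)·395 + (87)·168
So (87)·168 ≡ 1 (mod 395), i.e. 168^(-1) ≡ 87 (mod 395).
Check: 168 × 87 = 14616 ≡ 1 (mod 395)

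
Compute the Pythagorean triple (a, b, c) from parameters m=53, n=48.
(505, 5088, 5113)

Euclid's formula: a = m² - n², b = 2mn, c = m² + n²
m = 53, n = 48
a = 53² - 48² = 2809 - 2304 = 505
b = 2 × 53 × 48 = 5088
c = 53² + 48² = 2809 + 2304 = 5113
Verification: 505² + 5088² = 255025 + 25887744 = 26142769 = 5113² ✓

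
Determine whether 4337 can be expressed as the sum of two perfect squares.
44² + 49² (a=44, b=49)

Factorization: 4337 = 4337
By Fermat: n is sum of two squares iff every prime p ≡ 3 (mod 4) appears to even power.
All primes ≡ 3 (mod 4) appear to even power.
Search a = 0, 1, 2, … for 4337 - a² a perfect square: first hit at a = 44: 4337 - 1936 = 2401 = 49².
4337 = 44² + 49² = 1936 + 2401 ✓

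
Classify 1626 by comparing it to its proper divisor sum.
abundant

Proper divisors of 1626: sum = 1 + 2 + 3 + 6 + 271 + 542 + 813 = 1638
Since 1638 > 1626, 1626 is abundant.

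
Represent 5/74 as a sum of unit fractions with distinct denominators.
1/15 + 1/1110

Greedy algorithm:
5/74: ceiling(74/5) = 15, use 1/15
1/1110: ceiling(1110/1) = 1110, use 1/1110
Result: 5/74 = 1/15 + 1/1110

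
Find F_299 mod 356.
301

Matrix identity: Q^n = [[F_(n+1), F_n], [F_n, F_(n-1)]] with Q = [[1,1],[1,0]].
n = 299 = 100101011₂. Square-and-multiply, entries mod 356:
Q^1 = [[1,1],[1,0]]
Q^2 = (Q^1)² = [[2,1],[1,1]]
Q^4 = (Q^2)² = [[5,3],[3,2]]
Q^9 = (Q^4)²·Q = [[55,34],[34,21]]
Q^18 = (Q^9)² = [[265,92],[92,173]]
Q^37 = (Q^18)²·Q = [[81,13],[13,68]]
Q^74 = (Q^37)² = [[322,157],[157,165]]
Q^149 = (Q^74)²·Q = [[92,173],[173,275]]
Q^299 = (Q^149)²·Q = [[68,301],[301,123]]
F_299 mod 356 = Q^299[0][1] = 301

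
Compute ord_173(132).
43

173 is prime, so ord(132) divides φ(173) = 172.
Divisors of 172: 1, 2, 4, 43, 86, 172.
Repeated squaring: 132^1 ≡ 132, 132^2 ≡ 124, 132^4 ≡ 152, 132^8 ≡ 95, 132^16 ≡ 29, 132^32 ≡ 149, 132^64 ≡ 57, 132^128 ≡ 135 (mod 173).
Test 132^d mod 173 for each divisor d in increasing order:
132^1 ≡ 132
132^2 ≡ 124
132^4 ≡ 152
132^43 = 132^32·132^8·132^2·132^1 ≡ 1  ← first divisor giving 1
The order is 43.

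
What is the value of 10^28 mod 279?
226

Repeated squaring. Binary of 28 = 11100.
10^1 ≡ 10 (mod 279); 10^2 ≡ 100 (mod 279); 10^4 ≡ 235 (mod 279); 10^8 ≡ 262 (mod 279); 10^16 ≡ 10 (mod 279)
10^28 = 10^4 × 10^8 × 10^16 ≡ 226 (mod 279)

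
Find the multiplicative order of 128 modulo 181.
180

181 is prime, so ord(128) divides φ(181) = 180.
Divisors of 180: 1, 2, 3, 4, 5, 6, 9, 10, 12, 15, 18, 20, 30, 36, 45, 60, 90, 180.
Repeated squaring: 128^1 ≡ 128, 128^2 ≡ 94, 128^4 ≡ 148, 128^8 ≡ 3, 128^16 ≡ 9, 128^32 ≡ 81, 128^64 ≡ 45, 128^128 ≡ 34 (mod 181).
Test 128^d mod 181 for each divisor d in increasing order:
128^1 ≡ 128
128^2 ≡ 94
128^3 = 128^2·128^1 ≡ 86
128^4 ≡ 148
128^5 = 128^4·128^1 ≡ 120
128^6 = 128^4·128^2 ≡ 156
128^9 = 128^8·128^1 ≡ 22
128^10 = 128^8·128^2 ≡ 101
128^12 = 128^8·128^4 ≡ 82
128^15 = 128^8·128^4·128^2·128^1 ≡ 174
128^18 = 128^16·128^2 ≡ 122
128^20 = 128^16·128^4 ≡ 65
128^30 = 128^16·128^8·128^4·128^2 ≡ 49
128^36 = 128^32·128^4 ≡ 42
128^45 = 128^32·128^8·128^4·128^1 ≡ 19
128^60 = 128^32·128^16·128^8·128^4 ≡ 48
128^90 = 128^64·128^16·128^8·128^2 ≡ 180
128^180 = 128^128·128^32·128^16·128^4 ≡ 1  ← first divisor giving 1
The order is 180.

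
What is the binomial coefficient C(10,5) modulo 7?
0

Using Lucas' theorem:
Write n=10 and k=5 in base 7:
n in base 7: [1, 3]
k in base 7: [0, 5]
C(10,5) mod 7 = ∏ C(n_i, k_i) mod 7
Digit binomials (mod 7): C(1,0) = 1; C(3,5) = 0 (k_i > n_i)
Product: 1 × 0 = 0 ≡ 0 (mod 7)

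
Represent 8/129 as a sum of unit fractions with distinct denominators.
1/17 + 1/314 + 1/137721 + 1/31611652014

Greedy algorithm:
8/129: ceiling(129/8) = 17, use 1/17
7/2193: ceiling(2193/7) = 314, use 1/314
5/688602: ceiling(688602/5) = 137721, use 1/137721
1/31611652014: ceiling(31611652014/1) = 31611652014, use 1/31611652014
Result: 8/129 = 1/17 + 1/314 + 1/137721 + 1/31611652014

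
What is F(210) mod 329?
281

Matrix identity: Q^n = [[F_(n+1), F_n], [F_n, F_(n-1)]] with Q = [[1,1],[1,0]].
n = 210 = 11010010₂. Square-and-multiply, entries mod 329:
Q^1 = [[1,1],[1,0]]
Q^3 = (Q^1)²·Q = [[3,2],[2,1]]
Q^6 = (Q^3)² = [[13,8],[8,5]]
Q^13 = (Q^6)²·Q = [[48,233],[233,144]]
Q^26 = (Q^13)² = [[5,321],[321,13]]
Q^52 = (Q^26)² = [[89,185],[185,233]]
Q^105 = (Q^52)²·Q = [[55,34],[34,21]]
Q^210 = (Q^105)² = [[233,281],[281,281]]
F_210 mod 329 = Q^210[0][1] = 281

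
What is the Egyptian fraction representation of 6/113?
1/19 + 1/2147

Greedy algorithm:
6/113: ceiling(113/6) = 19, use 1/19
1/2147: ceiling(2147/1) = 2147, use 1/2147
Result: 6/113 = 1/19 + 1/2147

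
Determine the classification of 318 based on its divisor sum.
abundant

Proper divisors of 318: sum = 1 + 2 + 3 + 6 + 53 + 106 + 159 = 330
Since 330 > 318, 318 is abundant.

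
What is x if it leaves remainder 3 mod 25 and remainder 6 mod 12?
78

Using Chinese Remainder Theorem:
M = 25 × 12 = 300
M1 = 12, M2 = 25
y1 = 12^(-1) mod 25 = 23
y2 = 25^(-1) mod 12 = 1
x = (3×12×23 + 6×25×1) mod 300 = 78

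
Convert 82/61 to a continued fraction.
[1; 2, 1, 9, 2]

Euclidean algorithm steps:
82 = 1 × 61 + 21
61 = 2 × 21 + 19
21 = 1 × 19 + 2
19 = 9 × 2 + 1
2 = 2 × 1 + 0
Continued fraction: [1; 2, 1, 9, 2]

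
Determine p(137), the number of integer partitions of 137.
11097645016

p(n) counts ways to write n as a sum of positive integers (order ignored).
Euler's pentagonal recurrence: p(k) = p(k-1) + p(k-2) - p(k-5) - p(k-7) + p(k-12) + p(k-15) - ... (offsets j(3j∓1)/2, signs ++--, p(0)=1, p(<0)=0).
DP table for k = 0..136: p(0)=1, p(1)=1, p(2)=2, p(3)=3, p(4)=5, p(5)=7, p(6)=11, p(7)=15, p(8)=22, p(9)=30, p(10)=42, p(11)=56, p(12)=77, p(13)=101, p(14)=135, p(15)=176, p(16)=231, p(17)=297, p(18)=385, p(19)=490, p(20)=627, p(21)=792, p(22)=1002, p(23)=1255, p(24)=1575, p(25)=1958, p(26)=2436, p(27)=3010, p(28)=3718, p(29)=4565, p(30)=5604, p(31)=6842, p(32)=8349, p(33)=10143, p(34)=12310, p(35)=14883, p(36)=17977, p(37)=21637, p(38)=26015, p(39)=31185, p(40)=37338, p(41)=44583, p(42)=53174, p(43)=63261, p(44)=75175, p(45)=89134, p(46)=105558, p(47)=124754, p(48)=147273, p(49)=173525, p(50)=204226, p(51)=239943, p(52)=281589, p(53)=329931, p(54)=386155, p(55)=451276, p(56)=526823, p(57)=614154, p(58)=715220, p(59)=831820, p(60)=966467, p(61)=1121505, p(62)=1300156, p(63)=1505499, p(64)=1741630, p(65)=2012558, p(66)=2323520, p(67)=2679689, p(68)=3087735, p(69)=3554345, p(70)=4087968, p(71)=4697205, p(72)=5392783, p(73)=6185689, p(74)=7089500, p(75)=8118264, p(76)=9289091, p(77)=10619863, p(78)=12132164, p(79)=13848650, p(80)=15796476, p(81)=18004327, p(82)=20506255, p(83)=23338469, p(84)=26543660, p(85)=30167357, p(86)=34262962, p(87)=38887673, p(88)=44108109, p(89)=49995925, p(90)=56634173, p(91)=64112359, p(92)=72533807, p(93)=82010177, p(94)=92669720, p(95)=104651419, p(96)=118114304, p(97)=133230930, p(98)=150198136, p(99)=169229875, p(100)=190569292, p(101)=214481126, p(102)=241265379, p(103)=271248950, p(104)=304801365, p(105)=342325709, p(106)=384276336, p(107)=431149389, p(108)=483502844, p(109)=541946240, p(110)=607163746, p(111)=679903203, p(112)=761002156, p(113)=851376628, p(114)=952050665, p(115)=1064144451, p(116)=1188908248, p(117)=1327710076, p(118)=1482074143, p(119)=1653668665, p(120)=1844349560, p(121)=2056148051, p(122)=2291320912, p(123)=2552338241, p(124)=2841940500, p(125)=3163127352, p(126)=3519222692, p(127)=3913864295, p(128)=4351078600, p(129)=4835271870, p(130)=5371315400, p(131)=5964539504, p(132)=6620830889, p(133)=7346629512, p(134)=8149040695, p(135)=9035836076, p(136)=10015581680.
Final step: p(137) = p(136) + p(135) - p(132) - p(130) + p(125) + p(122) - p(115) - p(111) + p(102) + p(97) - p(86) - p(80) + p(67) + p(60) - p(45) - p(37) + p(20) + p(11)
= 10015581680 + 9035836076 - 6620830889 - 5371315400 + 3163127352 + 2291320912 - 1064144451 - 679903203 + 241265379 + 133230930 - 34262962 - 15796476 + 2679689 + 966467 - 89134 - 21637 + 627 + 56
= 11097645016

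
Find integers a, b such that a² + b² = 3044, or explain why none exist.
38² + 40² (a=38, b=40)

Factorization: 3044 = 2^2 × 761
By Fermat: n is sum of two squares iff every prime p ≡ 3 (mod 4) appears to even power.
All primes ≡ 3 (mod 4) appear to even power.
Search a = 0, 1, 2, … for 3044 - a² a perfect square: first hit at a = 38: 3044 - 1444 = 1600 = 40².
3044 = 38² + 40² = 1444 + 1600 ✓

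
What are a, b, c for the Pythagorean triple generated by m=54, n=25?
(2291, 2700, 3541)

Euclid's formula: a = m² - n², b = 2mn, c = m² + n²
m = 54, n = 25
a = 54² - 25² = 2916 - 625 = 2291
b = 2 × 54 × 25 = 2700
c = 54² + 25² = 2916 + 625 = 3541
Verification: 2291² + 2700² = 5248681 + 7290000 = 12538681 = 3541² ✓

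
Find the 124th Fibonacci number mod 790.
353

Matrix identity: Q^n = [[F_(n+1), F_n], [F_n, F_(n-1)]] with Q = [[1,1],[1,0]].
n = 124 = 1111100₂. Square-and-multiply, entries mod 790:
Q^1 = [[1,1],[1,0]]
Q^3 = (Q^1)²·Q = [[3,2],[2,1]]
Q^7 = (Q^3)²·Q = [[21,13],[13,8]]
Q^15 = (Q^7)²·Q = [[197,610],[610,377]]
Q^31 = (Q^15)²·Q = [[279,109],[109,170]]
Q^62 = (Q^31)² = [[452,751],[751,491]]
Q^124 = (Q^62)² = [[425,353],[353,72]]
F_124 mod 790 = Q^124[0][1] = 353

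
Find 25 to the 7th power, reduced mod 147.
67

Repeated squaring. Binary of 7 = 111.
25^1 ≡ 25 (mod 147); 25^2 ≡ 37 (mod 147); 25^4 ≡ 46 (mod 147)
25^7 = 25^1 × 25^2 × 25^4 ≡ 67 (mod 147)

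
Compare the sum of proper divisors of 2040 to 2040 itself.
abundant

Proper divisors of 2040: sum = 1 + 2 + 3 + 4 + 5 + 6 + 8 + 10 + ... + 408 + 510 + 680 + 1020 (31 divisors) = 4440
Since 4440 > 2040, 2040 is abundant.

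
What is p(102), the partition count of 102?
241265379

p(n) counts ways to write n as a sum of positive integers (order ignored).
Euler's pentagonal recurrence: p(k) = p(k-1) + p(k-2) - p(k-5) - p(k-7) + p(k-12) + p(k-15) - ... (offsets j(3j∓1)/2, signs ++--, p(0)=1, p(<0)=0).
DP table for k = 0..101: p(0)=1, p(1)=1, p(2)=2, p(3)=3, p(4)=5, p(5)=7, p(6)=11, p(7)=15, p(8)=22, p(9)=30, p(10)=42, p(11)=56, p(12)=77, p(13)=101, p(14)=135, p(15)=176, p(16)=231, p(17)=297, p(18)=385, p(19)=490, p(20)=627, p(21)=792, p(22)=1002, p(23)=1255, p(24)=1575, p(25)=1958, p(26)=2436, p(27)=3010, p(28)=3718, p(29)=4565, p(30)=5604, p(31)=6842, p(32)=8349, p(33)=10143, p(34)=12310, p(35)=14883, p(36)=17977, p(37)=21637, p(38)=26015, p(39)=31185, p(40)=37338, p(41)=44583, p(42)=53174, p(43)=63261, p(44)=75175, p(45)=89134, p(46)=105558, p(47)=124754, p(48)=147273, p(49)=173525, p(50)=204226, p(51)=239943, p(52)=281589, p(53)=329931, p(54)=386155, p(55)=451276, p(56)=526823, p(57)=614154, p(58)=715220, p(59)=831820, p(60)=966467, p(61)=1121505, p(62)=1300156, p(63)=1505499, p(64)=1741630, p(65)=2012558, p(66)=2323520, p(67)=2679689, p(68)=3087735, p(69)=3554345, p(70)=4087968, p(71)=4697205, p(72)=5392783, p(73)=6185689, p(74)=7089500, p(75)=8118264, p(76)=9289091, p(77)=10619863, p(78)=12132164, p(79)=13848650, p(80)=15796476, p(81)=18004327, p(82)=20506255, p(83)=23338469, p(84)=26543660, p(85)=30167357, p(86)=34262962, p(87)=38887673, p(88)=44108109, p(89)=49995925, p(90)=56634173, p(91)=64112359, p(92)=72533807, p(93)=82010177, p(94)=92669720, p(95)=104651419, p(96)=118114304, p(97)=133230930, p(98)=150198136, p(99)=169229875, p(100)=190569292, p(101)=214481126.
Final step: p(102) = p(101) + p(100) - p(97) - p(95) + p(90) + p(87) - p(80) - p(76) + p(67) + p(62) - p(51) - p(45) + p(32) + p(25) - p(10) - p(2)
= 214481126 + 190569292 - 133230930 - 104651419 + 56634173 + 38887673 - 15796476 - 9289091 + 2679689 + 1300156 - 239943 - 89134 + 8349 + 1958 - 42 - 2
= 241265379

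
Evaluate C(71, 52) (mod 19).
3

Using Lucas' theorem:
Write n=71 and k=52 in base 19:
n in base 19: [3, 14]
k in base 19: [2, 14]
C(71,52) mod 19 = ∏ C(n_i, k_i) mod 19
Digit binomials (mod 19): C(3,2) = 3; C(14,14) = 1
Product: 3 × 1 = 3 ≡ 3 (mod 19)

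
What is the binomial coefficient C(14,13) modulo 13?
1

Using Lucas' theorem:
Write n=14 and k=13 in base 13:
n in base 13: [1, 1]
k in base 13: [1, 0]
C(14,13) mod 13 = ∏ C(n_i, k_i) mod 13
Digit binomials (mod 13): C(1,1) = 1; C(1,0) = 1
Product: 1 × 1 = 1 ≡ 1 (mod 13)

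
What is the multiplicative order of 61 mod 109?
54

109 is prime, so ord(61) divides φ(109) = 108.
Divisors of 108: 1, 2, 3, 4, 6, 9, 12, 18, 27, 36, 54, 108.
Repeated squaring: 61^1 ≡ 61, 61^2 ≡ 15, 61^4 ≡ 7, 61^8 ≡ 49, 61^16 ≡ 3, 61^32 ≡ 9, 61^64 ≡ 81 (mod 109).
Test 61^d mod 109 for each divisor d in increasing order:
61^1 ≡ 61
61^2 ≡ 15
61^3 = 61^2·61^1 ≡ 43
61^4 ≡ 7
61^6 = 61^4·61^2 ≡ 105
61^9 = 61^8·61^1 ≡ 46
61^12 = 61^8·61^4 ≡ 16
61^18 = 61^16·61^2 ≡ 45
61^27 = 61^16·61^8·61^2·61^1 ≡ 108
61^36 = 61^32·61^4 ≡ 63
61^54 = 61^32·61^16·61^4·61^2 ≡ 1  ← first divisor giving 1
The order is 54.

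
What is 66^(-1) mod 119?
110

gcd(66, 119) = 1, so the inverse exists.
Extended Euclidean algorithm on (119, 66):
119 = 1 × 66 + 53  ⟹  53 = (1)·119 + (-1)·66
66 = 1 × 53 + 13  ⟹  13 = (-1)·119 + (2)·66
53 = 4 × 13 + 1  ⟹  1 = (5)·119 + (-9)·66
So (-9)·66 ≡ 1 (mod 119), i.e. 66^(-1) ≡ -9 ≡ 110 (mod 119).
Check: 66 × 110 = 7260 ≡ 1 (mod 119)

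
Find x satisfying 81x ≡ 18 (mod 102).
x ≡ 4 (mod 34)

gcd(81, 102) = 3, which divides 18, so solutions exist.
Divide through by 3: 27x ≡ 6 (mod 34).
Find 27^(-1) mod 34 by the extended Euclidean algorithm:
34 = 1 × 27 + 7  ⟹  7 = (1)·34 + (-1)·27
27 = 3 × 7 + 6  ⟹  6 = (-3)·34 + (4)·27
7 = 1 × 6 + 1  ⟹  1 = (4)·34 + (-5)·27
So (-5)·27 ≡ 1 (mod 34), i.e. 27^(-1) ≡ -5 ≡ 29 (mod 34).
x ≡ 29 × 6 = 174 ≡ 4 (mod 34).
Check: 81 × 4 = 324 ≡ 18 (mod 102).
x ≡ 4 (mod 34), giving 3 solutions mod 102.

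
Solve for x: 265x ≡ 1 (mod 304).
265

gcd(265, 304) = 1, so the inverse exists.
Extended Euclidean algorithm on (304, 265):
304 = 1 × 265 + 39  ⟹  39 = (1)·304 + (-1)·265
265 = 6 × 39 + 31  ⟹  31 = (-6)·304 + (7)·265
39 = 1 × 31 + 8  ⟹  8 = (7)·304 + (-8)·265
31 = 3 × 8 + 7  ⟹  7 = (-27)·304 + (31)·265
8 = 1 × 7 + 1  ⟹  1 = (34)·304 + (-39)·265
So (-39)·265 ≡ 1 (mod 304), i.e. 265^(-1) ≡ -39 ≡ 265 (mod 304).
Check: 265 × 265 = 70225 ≡ 1 (mod 304)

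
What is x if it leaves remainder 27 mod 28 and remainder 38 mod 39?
1091

Using Chinese Remainder Theorem:
M = 28 × 39 = 1092
M1 = 39, M2 = 28
y1 = 39^(-1) mod 28 = 23
y2 = 28^(-1) mod 39 = 7
x = (27×39×23 + 38×28×7) mod 1092 = 1091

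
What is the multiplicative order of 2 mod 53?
52

53 is prime, so ord(2) divides φ(53) = 52.
Divisors of 52: 1, 2, 4, 13, 26, 52.
Repeated squaring: 2^1 ≡ 2, 2^2 ≡ 4, 2^4 ≡ 16, 2^8 ≡ 44, 2^16 ≡ 28, 2^32 ≡ 42 (mod 53).
Test 2^d mod 53 for each divisor d in increasing order:
2^1 ≡ 2
2^2 ≡ 4
2^4 ≡ 16
2^13 = 2^8·2^4·2^1 ≡ 30
2^26 = 2^16·2^8·2^2 ≡ 52
2^52 = 2^32·2^16·2^4 ≡ 1  ← first divisor giving 1
The order is 52.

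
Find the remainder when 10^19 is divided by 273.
10

Repeated squaring. Binary of 19 = 10011.
10^1 ≡ 10 (mod 273); 10^2 ≡ 100 (mod 273); 10^4 ≡ 172 (mod 273); 10^8 ≡ 100 (mod 273); 10^16 ≡ 172 (mod 273)
10^19 = 10^1 × 10^2 × 10^16 ≡ 10 (mod 273)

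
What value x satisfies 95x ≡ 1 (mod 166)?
7

gcd(95, 166) = 1, so the inverse exists.
Extended Euclidean algorithm on (166, 95):
166 = 1 × 95 + 71  ⟹  71 = (1)·166 + (-1)·95
95 = 1 × 71 + 24  ⟹  24 = (-1)·166 + (2)·95
71 = 2 × 24 + 23  ⟹  23 = (3)·166 + (-5)·95
24 = 1 × 23 + 1  ⟹  1 = (-4)·166 + (7)·95
So (7)·95 ≡ 1 (mod 166), i.e. 95^(-1) ≡ 7 (mod 166).
Check: 95 × 7 = 665 ≡ 1 (mod 166)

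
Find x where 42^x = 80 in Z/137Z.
15

Baby-step giant-step with step n = ⌈√137⌉ = 12.
Baby steps 42^j mod 137 (j:value) for j=0..11: 0:1, 1:42, 2:120, 3:108, 4:15, 5:82, 6:19, 7:113, 8:88, 9:134, 10:11, 11:51.
Giant-step multiplier: 42^(-12) ≡ 42^(136-12) = 42^124 ≡ 63 (mod 137).
Giant steps γ_i = 80·63^i mod 137: γ_0=80, γ_1=108 (in table at j=3).
x = i·n + j = 1·12 + 3 = 15.
Check: 42^15 ≡ 80 (mod 137).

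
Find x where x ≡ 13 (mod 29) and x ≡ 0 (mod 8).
216

Using Chinese Remainder Theorem:
M = 29 × 8 = 232
M1 = 8, M2 = 29
y1 = 8^(-1) mod 29 = 11
y2 = 29^(-1) mod 8 = 5
x = (13×8×11 + 0×29×5) mod 232 = 216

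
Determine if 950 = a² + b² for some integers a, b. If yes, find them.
Not possible

Factorization: 950 = 2 × 5^2 × 19
By Fermat: n is sum of two squares iff every prime p ≡ 3 (mod 4) appears to even power.
Prime(s) ≡ 3 (mod 4) with odd exponent: [(19, 1)]
Therefore 950 cannot be expressed as a² + b².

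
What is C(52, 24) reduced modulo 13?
0

Using Lucas' theorem:
Write n=52 and k=24 in base 13:
n in base 13: [4, 0]
k in base 13: [1, 11]
C(52,24) mod 13 = ∏ C(n_i, k_i) mod 13
Digit binomials (mod 13): C(4,1) = 4; C(0,11) = 0 (k_i > n_i)
Product: 4 × 0 = 0 ≡ 0 (mod 13)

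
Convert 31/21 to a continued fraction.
[1; 2, 10]

Euclidean algorithm steps:
31 = 1 × 21 + 10
21 = 2 × 10 + 1
10 = 10 × 1 + 0
Continued fraction: [1; 2, 10]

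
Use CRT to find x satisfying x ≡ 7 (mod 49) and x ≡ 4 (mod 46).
2212

Using Chinese Remainder Theorem:
M = 49 × 46 = 2254
M1 = 46, M2 = 49
y1 = 46^(-1) mod 49 = 16
y2 = 49^(-1) mod 46 = 31
x = (7×46×16 + 4×49×31) mod 2254 = 2212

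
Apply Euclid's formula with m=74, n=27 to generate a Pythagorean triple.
(4747, 3996, 6205)

Euclid's formula: a = m² - n², b = 2mn, c = m² + n²
m = 74, n = 27
a = 74² - 27² = 5476 - 729 = 4747
b = 2 × 74 × 27 = 3996
c = 74² + 27² = 5476 + 729 = 6205
Verification: 4747² + 3996² = 22534009 + 15968016 = 38502025 = 6205² ✓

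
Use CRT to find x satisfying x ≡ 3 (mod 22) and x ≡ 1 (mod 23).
47

Using Chinese Remainder Theorem:
M = 22 × 23 = 506
M1 = 23, M2 = 22
y1 = 23^(-1) mod 22 = 1
y2 = 22^(-1) mod 23 = 22
x = (3×23×1 + 1×22×22) mod 506 = 47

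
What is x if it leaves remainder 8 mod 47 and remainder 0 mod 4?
8

Using Chinese Remainder Theorem:
M = 47 × 4 = 188
M1 = 4, M2 = 47
y1 = 4^(-1) mod 47 = 12
y2 = 47^(-1) mod 4 = 3
x = (8×4×12 + 0×47×3) mod 188 = 8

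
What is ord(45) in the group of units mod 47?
46

47 is prime, so ord(45) divides φ(47) = 46.
Divisors of 46: 1, 2, 23, 46.
Repeated squaring: 45^1 ≡ 45, 45^2 ≡ 4, 45^4 ≡ 16, 45^8 ≡ 21, 45^16 ≡ 18, 45^32 ≡ 42 (mod 47).
Test 45^d mod 47 for each divisor d in increasing order:
45^1 ≡ 45
45^2 ≡ 4
45^23 = 45^16·45^4·45^2·45^1 ≡ 46
45^46 = 45^32·45^8·45^4·45^2 ≡ 1  ← first divisor giving 1
The order is 46.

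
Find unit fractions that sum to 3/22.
1/8 + 1/88

Greedy algorithm:
3/22: ceiling(22/3) = 8, use 1/8
1/88: ceiling(88/1) = 88, use 1/88
Result: 3/22 = 1/8 + 1/88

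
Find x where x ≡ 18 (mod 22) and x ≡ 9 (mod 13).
282

Using Chinese Remainder Theorem:
M = 22 × 13 = 286
M1 = 13, M2 = 22
y1 = 13^(-1) mod 22 = 17
y2 = 22^(-1) mod 13 = 3
x = (18×13×17 + 9×22×3) mod 286 = 282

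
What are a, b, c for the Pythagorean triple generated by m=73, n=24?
(4753, 3504, 5905)

Euclid's formula: a = m² - n², b = 2mn, c = m² + n²
m = 73, n = 24
a = 73² - 24² = 5329 - 576 = 4753
b = 2 × 73 × 24 = 3504
c = 73² + 24² = 5329 + 576 = 5905
Verification: 4753² + 3504² = 22591009 + 12278016 = 34869025 = 5905² ✓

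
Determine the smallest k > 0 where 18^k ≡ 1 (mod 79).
13

79 is prime, so ord(18) divides φ(79) = 78.
Divisors of 78: 1, 2, 3, 6, 13, 26, 39, 78.
Repeated squaring: 18^1 ≡ 18, 18^2 ≡ 8, 18^4 ≡ 64, 18^8 ≡ 67, 18^16 ≡ 65, 18^32 ≡ 38, 18^64 ≡ 22 (mod 79).
Test 18^d mod 79 for each divisor d in increasing order:
18^1 ≡ 18
18^2 ≡ 8
18^3 = 18^2·18^1 ≡ 65
18^6 = 18^4·18^2 ≡ 38
18^13 = 18^8·18^4·18^1 ≡ 1  ← first divisor giving 1
The order is 13.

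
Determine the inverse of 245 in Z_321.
38

gcd(245, 321) = 1, so the inverse exists.
Extended Euclidean algorithm on (321, 245):
321 = 1 × 245 + 76  ⟹  76 = (1)·321 + (-1)·245
245 = 3 × 76 + 17  ⟹  17 = (-3)·321 + (4)·245
76 = 4 × 17 + 8  ⟹  8 = (13)·321 + (-17)·245
17 = 2 × 8 + 1  ⟹  1 = (-29)·321 + (38)·245
So (38)·245 ≡ 1 (mod 321), i.e. 245^(-1) ≡ 38 (mod 321).
Check: 245 × 38 = 9310 ≡ 1 (mod 321)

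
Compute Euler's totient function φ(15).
8

15 = 3 × 5
φ(n) = n × ∏(1 - 1/p) for each prime p dividing n
φ(15) = 15 × (1 - 1/3) × (1 - 1/5) = 8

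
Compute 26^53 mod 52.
0

Repeated squaring. Binary of 53 = 110101.
26^1 ≡ 26 (mod 52); 26^2 ≡ 0 (mod 52); 26^4 ≡ 0 (mod 52); 26^8 ≡ 0 (mod 52); 26^16 ≡ 0 (mod 52); 26^32 ≡ 0 (mod 52)
26^53 = 26^1 × 26^4 × 26^16 × 26^32 ≡ 0 (mod 52)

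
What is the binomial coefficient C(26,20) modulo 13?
0

Using Lucas' theorem:
Write n=26 and k=20 in base 13:
n in base 13: [2, 0]
k in base 13: [1, 7]
C(26,20) mod 13 = ∏ C(n_i, k_i) mod 13
Digit binomials (mod 13): C(2,1) = 2; C(0,7) = 0 (k_i > n_i)
Product: 2 × 0 = 0 ≡ 0 (mod 13)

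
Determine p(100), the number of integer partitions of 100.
190569292

p(n) counts ways to write n as a sum of positive integers (order ignored).
Euler's pentagonal recurrence: p(k) = p(k-1) + p(k-2) - p(k-5) - p(k-7) + p(k-12) + p(k-15) - ... (offsets j(3j∓1)/2, signs ++--, p(0)=1, p(<0)=0).
DP table for k = 0..99: p(0)=1, p(1)=1, p(2)=2, p(3)=3, p(4)=5, p(5)=7, p(6)=11, p(7)=15, p(8)=22, p(9)=30, p(10)=42, p(11)=56, p(12)=77, p(13)=101, p(14)=135, p(15)=176, p(16)=231, p(17)=297, p(18)=385, p(19)=490, p(20)=627, p(21)=792, p(22)=1002, p(23)=1255, p(24)=1575, p(25)=1958, p(26)=2436, p(27)=3010, p(28)=3718, p(29)=4565, p(30)=5604, p(31)=6842, p(32)=8349, p(33)=10143, p(34)=12310, p(35)=14883, p(36)=17977, p(37)=21637, p(38)=26015, p(39)=31185, p(40)=37338, p(41)=44583, p(42)=53174, p(43)=63261, p(44)=75175, p(45)=89134, p(46)=105558, p(47)=124754, p(48)=147273, p(49)=173525, p(50)=204226, p(51)=239943, p(52)=281589, p(53)=329931, p(54)=386155, p(55)=451276, p(56)=526823, p(57)=614154, p(58)=715220, p(59)=831820, p(60)=966467, p(61)=1121505, p(62)=1300156, p(63)=1505499, p(64)=1741630, p(65)=2012558, p(66)=2323520, p(67)=2679689, p(68)=3087735, p(69)=3554345, p(70)=4087968, p(71)=4697205, p(72)=5392783, p(73)=6185689, p(74)=7089500, p(75)=8118264, p(76)=9289091, p(77)=10619863, p(78)=12132164, p(79)=13848650, p(80)=15796476, p(81)=18004327, p(82)=20506255, p(83)=23338469, p(84)=26543660, p(85)=30167357, p(86)=34262962, p(87)=38887673, p(88)=44108109, p(89)=49995925, p(90)=56634173, p(91)=64112359, p(92)=72533807, p(93)=82010177, p(94)=92669720, p(95)=104651419, p(96)=118114304, p(97)=133230930, p(98)=150198136, p(99)=169229875.
Final step: p(100) = p(99) + p(98) - p(95) - p(93) + p(88) + p(85) - p(78) - p(74) + p(65) + p(60) - p(49) - p(43) + p(30) + p(23) - p(8) - p(0)
= 169229875 + 150198136 - 104651419 - 82010177 + 44108109 + 30167357 - 12132164 - 7089500 + 2012558 + 966467 - 173525 - 63261 + 5604 + 1255 - 22 - 1
= 190569292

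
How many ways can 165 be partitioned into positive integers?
172389800255

p(n) counts ways to write n as a sum of positive integers (order ignored).
Euler's pentagonal recurrence: p(k) = p(k-1) + p(k-2) - p(k-5) - p(k-7) + p(k-12) + p(k-15) - ... (offsets j(3j∓1)/2, signs ++--, p(0)=1, p(<0)=0).
DP table for k = 0..164: p(0)=1, p(1)=1, p(2)=2, p(3)=3, p(4)=5, p(5)=7, p(6)=11, p(7)=15, p(8)=22, p(9)=30, p(10)=42, p(11)=56, p(12)=77, p(13)=101, p(14)=135, p(15)=176, p(16)=231, p(17)=297, p(18)=385, p(19)=490, p(20)=627, p(21)=792, p(22)=1002, p(23)=1255, p(24)=1575, p(25)=1958, p(26)=2436, p(27)=3010, p(28)=3718, p(29)=4565, p(30)=5604, p(31)=6842, p(32)=8349, p(33)=10143, p(34)=12310, p(35)=14883, p(36)=17977, p(37)=21637, p(38)=26015, p(39)=31185, p(40)=37338, p(41)=44583, p(42)=53174, p(43)=63261, p(44)=75175, p(45)=89134, p(46)=105558, p(47)=124754, p(48)=147273, p(49)=173525, p(50)=204226, p(51)=239943, p(52)=281589, p(53)=329931, p(54)=386155, p(55)=451276, p(56)=526823, p(57)=614154, p(58)=715220, p(59)=831820, p(60)=966467, p(61)=1121505, p(62)=1300156, p(63)=1505499, p(64)=1741630, p(65)=2012558, p(66)=2323520, p(67)=2679689, p(68)=3087735, p(69)=3554345, p(70)=4087968, p(71)=4697205, p(72)=5392783, p(73)=6185689, p(74)=7089500, p(75)=8118264, p(76)=9289091, p(77)=10619863, p(78)=12132164, p(79)=13848650, p(80)=15796476, p(81)=18004327, p(82)=20506255, p(83)=23338469, p(84)=26543660, p(85)=30167357, p(86)=34262962, p(87)=38887673, p(88)=44108109, p(89)=49995925, p(90)=56634173, p(91)=64112359, p(92)=72533807, p(93)=82010177, p(94)=92669720, p(95)=104651419, p(96)=118114304, p(97)=133230930, p(98)=150198136, p(99)=169229875, p(100)=190569292, p(101)=214481126, p(102)=241265379, p(103)=271248950, p(104)=304801365, p(105)=342325709, p(106)=384276336, p(107)=431149389, p(108)=483502844, p(109)=541946240, p(110)=607163746, p(111)=679903203, p(112)=761002156, p(113)=851376628, p(114)=952050665, p(115)=1064144451, p(116)=1188908248, p(117)=1327710076, p(118)=1482074143, p(119)=1653668665, p(120)=1844349560, p(121)=2056148051, p(122)=2291320912, p(123)=2552338241, p(124)=2841940500, p(125)=3163127352, p(126)=3519222692, p(127)=3913864295, p(128)=4351078600, p(129)=4835271870, p(130)=5371315400, p(131)=5964539504, p(132)=6620830889, p(133)=7346629512, p(134)=8149040695, p(135)=9035836076, p(136)=10015581680, p(137)=11097645016, p(138)=12292341831, p(139)=13610949895, p(140)=15065878135, p(141)=16670689208, p(142)=18440293320, p(143)=20390982757, p(144)=22540654445, p(145)=24908858009, p(146)=27517052599, p(147)=30388671978, p(148)=33549419497, p(149)=37027355200, p(150)=40853235313, p(151)=45060624582, p(152)=49686288421, p(153)=54770336324, p(154)=60356673280, p(155)=66493182097, p(156)=73232243759, p(157)=80630964769, p(158)=88751778802, p(159)=97662728555, p(160)=107438159466, p(161)=118159068427, p(162)=129913904637, p(163)=142798995930, p(164)=156919475295.
Final step: p(165) = p(164) + p(163) - p(160) - p(158) + p(153) + p(150) - p(143) - p(139) + p(130) + p(125) - p(114) - p(108) + p(95) + p(88) - p(73) - p(65) + p(48) + p(39) - p(20) - p(10)
= 156919475295 + 142798995930 - 107438159466 - 88751778802 + 54770336324 + 40853235313 - 20390982757 - 13610949895 + 5371315400 + 3163127352 - 952050665 - 483502844 + 104651419 + 44108109 - 6185689 - 2012558 + 147273 + 31185 - 627 - 42
= 172389800255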